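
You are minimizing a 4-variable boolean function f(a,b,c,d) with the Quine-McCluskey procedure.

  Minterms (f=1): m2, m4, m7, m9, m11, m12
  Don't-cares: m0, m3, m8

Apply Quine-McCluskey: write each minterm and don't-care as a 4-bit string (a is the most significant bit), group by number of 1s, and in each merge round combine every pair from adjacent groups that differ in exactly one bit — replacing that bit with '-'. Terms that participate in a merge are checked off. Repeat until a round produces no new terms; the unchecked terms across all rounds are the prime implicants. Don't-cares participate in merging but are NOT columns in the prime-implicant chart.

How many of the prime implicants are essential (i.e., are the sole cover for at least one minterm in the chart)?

Round 0: 0000✓ 0010✓ 0011✓ 0100✓ 0111✓ 1000✓ 1001✓ 1011✓ 1100✓
Round 1: -000✓ -011 -100✓ 0-00✓ 0-11 00-0 001- 1-00✓ 10-1 100-
Round 2: --00
PIs = {--00, -011, 0-11, 00-0, 001-, 10-1, 100-}
Coverage chart:
  m2: 00-0,001-
  m4: --00 ←essential
  m7: 0-11 ←essential
  m9: 10-1,100-
  m11: -011,10-1
  m12: --00 ←essential
Essential: --00, 0-11

2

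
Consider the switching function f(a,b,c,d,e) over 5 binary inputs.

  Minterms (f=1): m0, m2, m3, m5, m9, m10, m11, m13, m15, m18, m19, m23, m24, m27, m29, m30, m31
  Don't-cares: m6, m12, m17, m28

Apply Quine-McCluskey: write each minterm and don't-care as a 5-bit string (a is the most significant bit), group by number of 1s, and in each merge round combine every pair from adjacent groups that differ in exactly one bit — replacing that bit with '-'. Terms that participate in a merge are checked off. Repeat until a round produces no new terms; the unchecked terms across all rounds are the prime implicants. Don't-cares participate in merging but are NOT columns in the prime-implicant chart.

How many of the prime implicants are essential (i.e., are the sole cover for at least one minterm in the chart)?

Round 0: 00000✓ 00010✓ 00011✓ 00101✓ 00110✓ 01001✓ 01010✓ 01011✓ 01100✓ 01101✓ 01111✓ 10001✓ 10010✓ 10011✓ 10111✓ 11000✓ 11011✓ 11100✓ 11101✓ 11110✓ 11111✓
Round 1: -0010✓ -0011✓ -1011✓ -1100✓ -1101✓ -1111✓ 0-010✓ 0-011✓ 0-101 00-10 000-0 0001-✓ 01-01✓ 01-11✓ 010-1✓ 0101-✓ 011-1✓ 0110-✓ 1-011✓ 1-111✓ 10-11✓ 100-1 1001-✓ 11-00 11-11✓ 111-0✓ 111-1✓ 1110-✓ 1111-✓
Round 2: --011 -001- -1-11 -11-1 -110- 0-01- 01--1 1--11 111--
PIs = {--011, -001-, -1-11, -11-1, -110-, 0-01-, 0-101, 00-10, 000-0, 01--1, 1--11, 100-1, 11-00, 111--}
Coverage chart:
  m0: 000-0 ←essential
  m2: -001-,0-01-,00-10,000-0
  m3: --011,-001-,0-01-
  m5: 0-101 ←essential
  m9: 01--1 ←essential
  m10: 0-01- ←essential
  m11: --011,-1-11,0-01-,01--1
  m13: -11-1,-110-,0-101,01--1
  m15: -1-11,-11-1,01--1
  m18: -001- ←essential
  m19: --011,-001-,1--11,100-1
  m23: 1--11 ←essential
  m24: 11-00 ←essential
  m27: --011,-1-11,1--11
  m29: -11-1,-110-,111--
  m30: 111-- ←essential
  m31: -1-11,-11-1,1--11,111--
Essential: -001-, 0-01-, 0-101, 000-0, 01--1, 1--11, 11-00, 111--

8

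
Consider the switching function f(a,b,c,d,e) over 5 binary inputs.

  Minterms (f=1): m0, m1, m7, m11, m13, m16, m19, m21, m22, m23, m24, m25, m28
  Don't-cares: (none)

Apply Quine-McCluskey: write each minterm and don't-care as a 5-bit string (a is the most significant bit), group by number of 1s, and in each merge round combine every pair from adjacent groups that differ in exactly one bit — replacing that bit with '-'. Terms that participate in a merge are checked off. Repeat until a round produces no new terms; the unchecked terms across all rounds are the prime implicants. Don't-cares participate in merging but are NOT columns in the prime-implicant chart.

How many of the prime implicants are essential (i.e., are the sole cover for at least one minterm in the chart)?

9

Round 0: 00000✓ 00001✓ 00111✓ 01011 01101 10000✓ 10011✓ 10101✓ 10110✓ 10111✓ 11000✓ 11001✓ 11100✓
Round 1: -0000 -0111 0000- 1-000 10-11 101-1 1011- 11-00 1100-
PIs = {-0000, -0111, 0000-, 01011, 01101, 1-000, 10-11, 101-1, 1011-, 11-00, 1100-}
Coverage chart:
  m0: -0000,0000-
  m1: 0000- ←essential
  m7: -0111 ←essential
  m11: 01011 ←essential
  m13: 01101 ←essential
  m16: -0000,1-000
  m19: 10-11 ←essential
  m21: 101-1 ←essential
  m22: 1011- ←essential
  m23: -0111,10-11,101-1,1011-
  m24: 1-000,11-00,1100-
  m25: 1100- ←essential
  m28: 11-00 ←essential
Essential: -0111, 0000-, 01011, 01101, 10-11, 101-1, 1011-, 11-00, 1100-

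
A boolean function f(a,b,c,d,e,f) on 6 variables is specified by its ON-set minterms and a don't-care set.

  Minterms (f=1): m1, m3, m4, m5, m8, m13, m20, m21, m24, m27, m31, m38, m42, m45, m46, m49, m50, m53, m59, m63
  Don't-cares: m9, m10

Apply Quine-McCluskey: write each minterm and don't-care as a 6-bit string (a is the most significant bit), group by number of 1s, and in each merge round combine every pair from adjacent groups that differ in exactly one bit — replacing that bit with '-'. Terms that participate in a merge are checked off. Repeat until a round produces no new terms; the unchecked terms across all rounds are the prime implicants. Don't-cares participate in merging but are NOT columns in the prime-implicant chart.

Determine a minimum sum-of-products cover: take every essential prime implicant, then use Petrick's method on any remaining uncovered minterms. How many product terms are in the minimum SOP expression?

[col 0] 000001*, 000011*, 000100*, 000101*, 001000*, 001001*, 001010*, 001101*, 010100*, 010101*, 011000*, 011011*, 011111*, 100110*, 101010*, 101101*, 101110*, 110001*, 110010, 110101*, 111011*, 111111*
[col 1] -01010, -01101, -10101, -11011*, -11111*, 0-0100*, 0-0101*, 0-1000, 00-001*, 00-101*, 000-01*, 0000-1, 00010-*, 001-01*, 0010-0, 00100-, 01010-*, 011-11*, 10-110, 101-10, 110-01, 111-11*
[col 2] -11-11, 0-010-, 00--01
Prime implicants: -01010, -01101, -10101, -11-11, 0-010-, 0-1000, 00--01, 0000-1, 0010-0, 00100-, 10-110, 101-10, 110-01, 110010
PI chart (minterm → PIs covering it):
  1 | 00--01,0000-1
  3 | 0000-1  (sole → essential)
  4 | 0-010-  (sole → essential)
  5 | 0-010-,00--01
  8 | 0-1000,0010-0,00100-
  13 | -01101,00--01
  20 | 0-010-  (sole → essential)
  21 | -10101,0-010-
  24 | 0-1000  (sole → essential)
  27 | -11-11  (sole → essential)
  31 | -11-11  (sole → essential)
  38 | 10-110  (sole → essential)
  42 | -01010,101-10
  45 | -01101  (sole → essential)
  46 | 10-110,101-10
  49 | 110-01  (sole → essential)
  50 | 110010  (sole → essential)
  53 | -10101,110-01
  59 | -11-11  (sole → essential)
  63 | -11-11  (sole → essential)
Essential prime implicants: -01101, -11-11, 0-010-, 0-1000, 0000-1, 10-110, 110-01, 110010
Petrick residual → -01010
Minimum SOP uses 9 PIs: b'cd'ef' + b'cde'f + bcef + a'c'de' + a'cd'e'f' + a'b'c'd'f + ab'def' + abc'e'f + abc'd'ef'

9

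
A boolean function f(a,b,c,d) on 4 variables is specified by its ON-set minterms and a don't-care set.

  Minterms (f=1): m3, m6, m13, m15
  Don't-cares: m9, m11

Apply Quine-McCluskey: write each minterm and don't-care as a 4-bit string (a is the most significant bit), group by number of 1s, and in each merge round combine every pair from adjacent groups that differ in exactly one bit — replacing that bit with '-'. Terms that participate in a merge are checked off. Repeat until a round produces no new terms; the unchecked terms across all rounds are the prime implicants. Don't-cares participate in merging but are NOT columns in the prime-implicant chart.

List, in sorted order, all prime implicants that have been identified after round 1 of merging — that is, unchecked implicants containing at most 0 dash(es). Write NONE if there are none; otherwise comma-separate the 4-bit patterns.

size-2^0 implicants → 0011(✓)  0110  1001(✓)  1011(✓)  1101(✓)  1111(✓)
size-2^1 implicants → -011  1-01(✓)  1-11(✓)  10-1(✓)  11-1(✓)
size-2^2 implicants → 1--1
Unchecked terms (primes): -011, 0110, 1--1

0110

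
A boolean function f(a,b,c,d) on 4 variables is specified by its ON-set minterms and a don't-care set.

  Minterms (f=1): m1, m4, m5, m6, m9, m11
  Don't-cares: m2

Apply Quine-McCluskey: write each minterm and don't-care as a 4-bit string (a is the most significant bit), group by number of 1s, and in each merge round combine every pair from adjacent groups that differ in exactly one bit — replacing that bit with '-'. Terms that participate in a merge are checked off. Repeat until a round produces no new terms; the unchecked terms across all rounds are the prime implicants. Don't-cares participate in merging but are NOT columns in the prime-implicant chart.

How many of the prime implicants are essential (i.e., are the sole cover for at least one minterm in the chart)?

[col 0] 0001*, 0010*, 0100*, 0101*, 0110*, 1001*, 1011*
[col 1] -001, 0-01, 0-10, 01-0, 010-, 10-1
Prime implicants: -001, 0-01, 0-10, 01-0, 010-, 10-1
PI chart (minterm → PIs covering it):
  1 | -001,0-01
  4 | 01-0,010-
  5 | 0-01,010-
  6 | 0-10,01-0
  9 | -001,10-1
  11 | 10-1  (sole → essential)
Essential prime implicants: 10-1

1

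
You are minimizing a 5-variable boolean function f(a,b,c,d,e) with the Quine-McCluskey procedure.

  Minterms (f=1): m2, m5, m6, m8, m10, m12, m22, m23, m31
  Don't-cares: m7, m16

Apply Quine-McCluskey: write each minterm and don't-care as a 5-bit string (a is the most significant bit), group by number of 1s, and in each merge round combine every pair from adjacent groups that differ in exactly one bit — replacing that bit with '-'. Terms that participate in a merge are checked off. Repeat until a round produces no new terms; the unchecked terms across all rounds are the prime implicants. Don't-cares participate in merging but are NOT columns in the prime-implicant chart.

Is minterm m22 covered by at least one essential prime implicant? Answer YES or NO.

Round 0: 00010✓ 00101✓ 00110✓ 00111✓ 01000✓ 01010✓ 01100✓ 10000 10110✓ 10111✓ 11111✓
Round 1: -0110✓ -0111✓ 0-010 00-10 001-1 0011-✓ 01-00 010-0 1-111 1011-✓
Round 2: -011-
PIs = {-011-, 0-010, 00-10, 001-1, 01-00, 010-0, 1-111, 10000}
Coverage chart:
  m2: 0-010,00-10
  m5: 001-1 ←essential
  m6: -011-,00-10
  m8: 01-00,010-0
  m10: 0-010,010-0
  m12: 01-00 ←essential
  m22: -011- ←essential
  m23: -011-,1-111
  m31: 1-111 ←essential
Essential: -011-, 001-1, 01-00, 1-111

YES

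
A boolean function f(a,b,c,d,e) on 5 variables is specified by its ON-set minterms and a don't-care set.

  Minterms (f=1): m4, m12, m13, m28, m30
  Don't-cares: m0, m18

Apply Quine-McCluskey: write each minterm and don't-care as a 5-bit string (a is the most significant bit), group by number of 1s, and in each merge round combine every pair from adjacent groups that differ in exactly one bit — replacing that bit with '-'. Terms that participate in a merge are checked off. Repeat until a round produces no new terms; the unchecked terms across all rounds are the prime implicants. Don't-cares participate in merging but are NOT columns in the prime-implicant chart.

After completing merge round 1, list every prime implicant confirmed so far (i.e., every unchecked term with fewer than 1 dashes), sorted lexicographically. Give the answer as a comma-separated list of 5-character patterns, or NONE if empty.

10010

[col 0] 00000*, 00100*, 01100*, 01101*, 10010, 11100*, 11110*
[col 1] -1100, 0-100, 00-00, 0110-, 111-0
Prime implicants: -1100, 0-100, 00-00, 0110-, 10010, 111-0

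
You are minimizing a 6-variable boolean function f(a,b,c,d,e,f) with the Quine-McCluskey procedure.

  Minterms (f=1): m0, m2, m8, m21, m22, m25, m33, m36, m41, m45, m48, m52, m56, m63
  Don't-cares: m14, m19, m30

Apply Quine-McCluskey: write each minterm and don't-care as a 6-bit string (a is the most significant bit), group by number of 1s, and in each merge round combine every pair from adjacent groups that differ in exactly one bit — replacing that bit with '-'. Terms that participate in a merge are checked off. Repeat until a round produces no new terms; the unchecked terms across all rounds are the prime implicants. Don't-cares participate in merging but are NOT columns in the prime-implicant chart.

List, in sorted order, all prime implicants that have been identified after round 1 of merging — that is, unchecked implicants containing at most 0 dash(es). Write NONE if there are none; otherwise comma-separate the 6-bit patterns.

010011, 010101, 011001, 111111

size-2^0 implicants → 000000(✓)  000010(✓)  001000(✓)  001110(✓)  010011  010101  010110(✓)  011001  011110(✓)  100001(✓)  100100(✓)  101001(✓)  101101(✓)  110000(✓)  110100(✓)  111000(✓)  111111
size-2^1 implicants → 0-1110  00-000  0000-0  01-110  1-0100  10-001  101-01  11-000  110-00
Unchecked terms (primes): 0-1110, 00-000, 0000-0, 01-110, 010011, 010101, 011001, 1-0100, 10-001, 101-01, 11-000, 110-00, 111111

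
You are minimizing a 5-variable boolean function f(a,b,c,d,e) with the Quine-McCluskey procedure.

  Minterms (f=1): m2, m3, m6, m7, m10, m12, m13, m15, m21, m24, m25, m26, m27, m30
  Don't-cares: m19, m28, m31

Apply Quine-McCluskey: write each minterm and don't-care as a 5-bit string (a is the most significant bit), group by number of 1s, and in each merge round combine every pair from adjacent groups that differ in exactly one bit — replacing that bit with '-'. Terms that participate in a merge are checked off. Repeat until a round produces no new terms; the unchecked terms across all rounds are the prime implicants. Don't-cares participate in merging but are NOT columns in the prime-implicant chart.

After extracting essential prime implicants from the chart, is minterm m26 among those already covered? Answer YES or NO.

size-2^0 implicants → 00010(✓)  00011(✓)  00110(✓)  00111(✓)  01010(✓)  01100(✓)  01101(✓)  01111(✓)  10011(✓)  10101  11000(✓)  11001(✓)  11010(✓)  11011(✓)  11100(✓)  11110(✓)  11111(✓)
size-2^1 implicants → -0011  -1010  -1100  -1111  0-010  0-111  00-10(✓)  00-11(✓)  0001-(✓)  0011-(✓)  011-1  0110-  1-011  11-00(✓)  11-10(✓)  11-11(✓)  110-0(✓)  110-1(✓)  1100-(✓)  1101-(✓)  111-0(✓)  1111-(✓)
size-2^2 implicants → 00-1-  11--0  11-1-  110--
Unchecked terms (primes): -0011, -1010, -1100, -1111, 0-010, 0-111, 00-1-, 011-1, 0110-, 1-011, 10101, 11--0, 11-1-, 110--
Minterm coverage:
  m2 ⊆ 0-010,00-1-
  m3 ⊆ -0011,00-1-
  m6 ⊆ 00-1- [E]
  m7 ⊆ 0-111,00-1-
  m10 ⊆ -1010,0-010
  m12 ⊆ -1100,0110-
  m13 ⊆ 011-1,0110-
  m15 ⊆ -1111,0-111,011-1
  m21 ⊆ 10101 [E]
  m24 ⊆ 11--0,110--
  m25 ⊆ 110-- [E]
  m26 ⊆ -1010,11--0,11-1-,110--
  m27 ⊆ 1-011,11-1-,110--
  m30 ⊆ 11--0,11-1-
E = {00-1-, 10101, 110--}

YES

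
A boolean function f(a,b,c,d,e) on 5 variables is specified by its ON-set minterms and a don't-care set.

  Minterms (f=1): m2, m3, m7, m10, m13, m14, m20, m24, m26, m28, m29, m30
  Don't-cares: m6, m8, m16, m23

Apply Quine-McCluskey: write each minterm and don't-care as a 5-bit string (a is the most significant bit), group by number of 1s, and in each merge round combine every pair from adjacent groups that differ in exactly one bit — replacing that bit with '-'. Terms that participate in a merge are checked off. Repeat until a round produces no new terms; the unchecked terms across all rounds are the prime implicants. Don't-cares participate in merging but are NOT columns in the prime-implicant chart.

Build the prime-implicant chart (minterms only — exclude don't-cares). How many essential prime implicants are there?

3

Round 0: 00010✓ 00011✓ 00110✓ 00111✓ 01000✓ 01010✓ 01101✓ 01110✓ 10000✓ 10100✓ 10111✓ 11000✓ 11010✓ 11100✓ 11101✓ 11110✓
Round 1: -0111 -1000✓ -1010✓ -1101 -1110✓ 0-010✓ 0-110✓ 00-10✓ 00-11✓ 0001-✓ 0011-✓ 01-10✓ 010-0✓ 1-000✓ 1-100✓ 10-00✓ 11-00✓ 11-10✓ 110-0✓ 111-0✓ 1110-
Round 2: -1-10 -10-0 0--10 00-1- 1--00 11--0
PIs = {-0111, -1-10, -10-0, -1101, 0--10, 00-1-, 1--00, 11--0, 1110-}
Coverage chart:
  m2: 0--10,00-1-
  m3: 00-1- ←essential
  m7: -0111,00-1-
  m10: -1-10,-10-0,0--10
  m13: -1101 ←essential
  m14: -1-10,0--10
  m20: 1--00 ←essential
  m24: -10-0,1--00,11--0
  m26: -1-10,-10-0,11--0
  m28: 1--00,11--0,1110-
  m29: -1101,1110-
  m30: -1-10,11--0
Essential: -1101, 00-1-, 1--00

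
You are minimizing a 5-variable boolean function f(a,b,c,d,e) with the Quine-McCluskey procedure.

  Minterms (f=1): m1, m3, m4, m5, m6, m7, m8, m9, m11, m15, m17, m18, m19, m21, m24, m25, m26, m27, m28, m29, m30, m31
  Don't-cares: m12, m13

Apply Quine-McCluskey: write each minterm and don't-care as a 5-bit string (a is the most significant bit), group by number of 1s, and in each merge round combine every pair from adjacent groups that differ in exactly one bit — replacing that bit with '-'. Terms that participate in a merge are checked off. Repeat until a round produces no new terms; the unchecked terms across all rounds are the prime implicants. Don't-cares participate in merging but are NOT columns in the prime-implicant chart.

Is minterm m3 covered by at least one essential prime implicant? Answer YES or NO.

[col 0] 00001*, 00011*, 00100*, 00101*, 00110*, 00111*, 01000*, 01001*, 01011*, 01100*, 01101*, 01111*, 10001*, 10010*, 10011*, 10101*, 11000*, 11001*, 11010*, 11011*, 11100*, 11101*, 11110*, 11111*
[col 1] -0001*, -0011*, -0101*, -1000*, -1001*, -1011*, -1100*, -1101*, -1111*, 0-001*, 0-011*, 0-100*, 0-101*, 0-111*, 00-01*, 00-11*, 000-1*, 001-0*, 001-1*, 0010-*, 0011-*, 01-00*, 01-01*, 01-11*, 010-1*, 0100-*, 011-1*, 0110-*, 1-001*, 1-010*, 1-011*, 1-101*, 10-01*, 100-1*, 1001-*, 11-00*, 11-01*, 11-10*, 11-11*, 110-0*, 110-1*, 1100-*, 1101-*, 111-0*, 111-1*, 1110-*, 1111-*
[col 2] --001*, --011*, --101*, -0-01*, -00-1*, -1-00*, -1-01*, -1-11*, -10-1*, -100-*, -11-1*, -110-*, 0--01*, 0--11*, 0-0-1*, 0-1-1*, 0-10-, 00--1*, 001--, 01--1*, 01-0-*, 1--01*, 1-0-1*, 1-01-, 11--0*, 11--1*, 11-0-*, 11-1-*, 110--*, 111--*
[col 3] ---01, --0-1, -1--1, -1-0-, 0---1, 11---
Prime implicants: ---01, --0-1, -1--1, -1-0-, 0---1, 0-10-, 001--, 1-01-, 11---
PI chart (minterm → PIs covering it):
  1 | ---01,--0-1,0---1
  3 | --0-1,0---1
  4 | 0-10-,001--
  5 | ---01,0---1,0-10-,001--
  6 | 001--  (sole → essential)
  7 | 0---1,001--
  8 | -1-0-  (sole → essential)
  9 | ---01,--0-1,-1--1,-1-0-,0---1
  11 | --0-1,-1--1,0---1
  15 | -1--1,0---1
  17 | ---01,--0-1
  18 | 1-01-  (sole → essential)
  19 | --0-1,1-01-
  21 | ---01  (sole → essential)
  24 | -1-0-,11---
  25 | ---01,--0-1,-1--1,-1-0-,11---
  26 | 1-01-,11---
  27 | --0-1,-1--1,1-01-,11---
  28 | -1-0-,11---
  29 | ---01,-1--1,-1-0-,11---
  30 | 11---  (sole → essential)
  31 | -1--1,11---
Essential prime implicants: ---01, -1-0-, 001--, 1-01-, 11---

NO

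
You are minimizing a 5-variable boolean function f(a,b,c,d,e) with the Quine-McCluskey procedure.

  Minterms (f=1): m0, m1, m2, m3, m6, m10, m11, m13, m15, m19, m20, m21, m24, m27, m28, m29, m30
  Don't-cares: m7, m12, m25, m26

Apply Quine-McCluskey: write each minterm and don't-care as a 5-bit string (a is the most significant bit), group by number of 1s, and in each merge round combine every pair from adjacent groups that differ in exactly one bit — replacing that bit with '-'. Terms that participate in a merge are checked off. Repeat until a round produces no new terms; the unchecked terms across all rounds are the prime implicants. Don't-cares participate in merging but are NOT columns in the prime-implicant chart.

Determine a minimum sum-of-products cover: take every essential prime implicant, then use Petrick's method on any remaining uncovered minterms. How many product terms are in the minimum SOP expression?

7

size-2^0 implicants → 00000(✓)  00001(✓)  00010(✓)  00011(✓)  00110(✓)  00111(✓)  01010(✓)  01011(✓)  01100(✓)  01101(✓)  01111(✓)  10011(✓)  10100(✓)  10101(✓)  11000(✓)  11001(✓)  11010(✓)  11011(✓)  11100(✓)  11101(✓)  11110(✓)
size-2^1 implicants → -0011(✓)  -1010(✓)  -1011(✓)  -1100(✓)  -1101(✓)  0-010(✓)  0-011(✓)  0-111(✓)  00-10(✓)  00-11(✓)  000-0(✓)  000-1(✓)  0000-(✓)  0001-(✓)  0011-(✓)  01-11(✓)  0101-(✓)  011-1  0110-(✓)  1-011(✓)  1-100(✓)  1-101(✓)  1010-(✓)  11-00(✓)  11-01(✓)  11-10(✓)  110-0(✓)  110-1(✓)  1100-(✓)  1101-(✓)  111-0(✓)  1110-(✓)
size-2^2 implicants → --011  -101-  -110-  0--11  0-01-  00-1-  000--  1-10-  11--0  11-0-  110--
Unchecked terms (primes): --011, -101-, -110-, 0--11, 0-01-, 00-1-, 000--, 011-1, 1-10-, 11--0, 11-0-, 110--
Minterm coverage:
  m0 ⊆ 000-- [E]
  m1 ⊆ 000-- [E]
  m2 ⊆ 0-01-,00-1-,000--
  m3 ⊆ --011,0--11,0-01-,00-1-,000--
  m6 ⊆ 00-1- [E]
  m10 ⊆ -101-,0-01-
  m11 ⊆ --011,-101-,0--11,0-01-
  m13 ⊆ -110-,011-1
  m15 ⊆ 0--11,011-1
  m19 ⊆ --011 [E]
  m20 ⊆ 1-10- [E]
  m21 ⊆ 1-10- [E]
  m24 ⊆ 11--0,11-0-,110--
  m27 ⊆ --011,-101-,110--
  m28 ⊆ -110-,1-10-,11--0,11-0-
  m29 ⊆ -110-,1-10-,11-0-
  m30 ⊆ 11--0 [E]
E = {--011, 00-1-, 000--, 1-10-, 11--0}
Petrick residual → -101-, 011-1
Cover = c'de + bc'd + a'b'd + a'b'c' + a'bce + acd' + abe'  |cover|=7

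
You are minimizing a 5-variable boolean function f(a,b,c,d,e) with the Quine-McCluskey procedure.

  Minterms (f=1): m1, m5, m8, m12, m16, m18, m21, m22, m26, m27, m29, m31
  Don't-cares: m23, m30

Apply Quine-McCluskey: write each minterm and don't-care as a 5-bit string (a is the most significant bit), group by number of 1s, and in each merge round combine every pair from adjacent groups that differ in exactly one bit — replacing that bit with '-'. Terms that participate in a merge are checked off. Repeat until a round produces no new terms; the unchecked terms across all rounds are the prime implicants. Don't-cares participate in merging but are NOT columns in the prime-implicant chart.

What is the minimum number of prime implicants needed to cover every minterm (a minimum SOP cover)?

6

[col 0] 00001*, 00101*, 01000*, 01100*, 10000*, 10010*, 10101*, 10110*, 10111*, 11010*, 11011*, 11101*, 11110*, 11111*
[col 1] -0101, 00-01, 01-00, 1-010*, 1-101*, 1-110*, 1-111*, 10-10*, 100-0, 101-1*, 1011-*, 11-10*, 11-11*, 1101-*, 111-1*, 1111-*
[col 2] 1--10, 1-1-1, 1-11-, 11-1-
Prime implicants: -0101, 00-01, 01-00, 1--10, 1-1-1, 1-11-, 100-0, 11-1-
PI chart (minterm → PIs covering it):
  1 | 00-01  (sole → essential)
  5 | -0101,00-01
  8 | 01-00  (sole → essential)
  12 | 01-00  (sole → essential)
  16 | 100-0  (sole → essential)
  18 | 1--10,100-0
  21 | -0101,1-1-1
  22 | 1--10,1-11-
  26 | 1--10,11-1-
  27 | 11-1-  (sole → essential)
  29 | 1-1-1  (sole → essential)
  31 | 1-1-1,1-11-,11-1-
Essential prime implicants: 00-01, 01-00, 1-1-1, 100-0, 11-1-
Petrick residual → 1--10
Minimum SOP uses 6 PIs: a'b'd'e + a'bd'e' + ade' + ace + ab'c'e' + abd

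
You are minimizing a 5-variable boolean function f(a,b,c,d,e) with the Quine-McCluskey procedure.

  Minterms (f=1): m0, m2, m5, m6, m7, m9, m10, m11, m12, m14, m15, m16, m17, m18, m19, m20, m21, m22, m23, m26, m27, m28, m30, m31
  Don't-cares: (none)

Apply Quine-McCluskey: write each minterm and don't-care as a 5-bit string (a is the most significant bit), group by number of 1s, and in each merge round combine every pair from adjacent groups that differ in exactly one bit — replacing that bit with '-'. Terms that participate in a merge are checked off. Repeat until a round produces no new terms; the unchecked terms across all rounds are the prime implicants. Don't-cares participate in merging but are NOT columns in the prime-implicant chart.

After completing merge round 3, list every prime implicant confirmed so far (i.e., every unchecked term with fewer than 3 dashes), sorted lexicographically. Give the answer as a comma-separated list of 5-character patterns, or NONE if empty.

[col 0] 00000*, 00010*, 00101*, 00110*, 00111*, 01001*, 01010*, 01011*, 01100*, 01110*, 01111*, 10000*, 10001*, 10010*, 10011*, 10100*, 10101*, 10110*, 10111*, 11010*, 11011*, 11100*, 11110*, 11111*
[col 1] -0000*, -0010*, -0101*, -0110*, -0111*, -1010*, -1011*, -1100*, -1110*, -1111*, 0-010*, 0-110*, 0-111*, 00-10*, 000-0*, 001-1*, 0011-*, 01-10*, 01-11*, 010-1, 0101-*, 011-0*, 0111-*, 1-010*, 1-011*, 1-100*, 1-110*, 1-111*, 10-00*, 10-01*, 10-10*, 10-11*, 100-0*, 100-1*, 1000-*, 1001-*, 101-0*, 101-1*, 1010-*, 1011-*, 11-10*, 11-11*, 1101-*, 111-0*, 1111-*
[col 2] --010*, --110*, --111*, -0-10*, -00-0, -01-1, -011-*, -1-10*, -1-11*, -101-*, -11-0, -111-*, 0--10*, 0-11-*, 01-1-*, 1--10*, 1--11*, 1-01-*, 1-1-0, 1-11-*, 10--0*, 10--1*, 10-0-*, 10-1-*, 100--*, 101--*, 11-1-*
[col 3] ---10, --11-, -1-1-, 1--1-, 10---
Prime implicants: ---10, --11-, -00-0, -01-1, -1-1-, -11-0, 010-1, 1--1-, 1-1-0, 10---

-00-0, -01-1, -11-0, 010-1, 1-1-0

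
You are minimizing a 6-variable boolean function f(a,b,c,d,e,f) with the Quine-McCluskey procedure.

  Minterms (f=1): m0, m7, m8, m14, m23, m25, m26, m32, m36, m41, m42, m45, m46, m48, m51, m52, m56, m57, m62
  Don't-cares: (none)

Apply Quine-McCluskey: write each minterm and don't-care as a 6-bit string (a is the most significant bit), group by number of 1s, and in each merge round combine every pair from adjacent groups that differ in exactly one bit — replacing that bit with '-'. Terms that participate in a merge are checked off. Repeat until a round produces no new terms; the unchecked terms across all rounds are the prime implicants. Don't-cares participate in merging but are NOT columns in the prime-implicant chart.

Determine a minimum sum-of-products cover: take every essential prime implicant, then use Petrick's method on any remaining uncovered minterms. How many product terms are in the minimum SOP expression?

11

Round 0: 000000✓ 000111✓ 001000✓ 001110✓ 010111✓ 011001✓ 011010 100000✓ 100100✓ 101001✓ 101010✓ 101101✓ 101110✓ 110000✓ 110011 110100✓ 111000✓ 111001✓ 111110✓
Round 1: -00000 -01110 -11001 0-0111 00-000 1-0000✓ 1-0100✓ 1-1001 1-1110 100-00✓ 101-01 101-10 11-000 110-00✓ 11100-
Round 2: 1-0-00
PIs = {-00000, -01110, -11001, 0-0111, 00-000, 011010, 1-0-00, 1-1001, 1-1110, 101-01, 101-10, 11-000, 110011, 11100-}
Coverage chart:
  m0: -00000,00-000
  m7: 0-0111 ←essential
  m8: 00-000 ←essential
  m14: -01110 ←essential
  m23: 0-0111 ←essential
  m25: -11001 ←essential
  m26: 011010 ←essential
  m32: -00000,1-0-00
  m36: 1-0-00 ←essential
  m41: 1-1001,101-01
  m42: 101-10 ←essential
  m45: 101-01 ←essential
  m46: -01110,1-1110,101-10
  m48: 1-0-00,11-000
  m51: 110011 ←essential
  m52: 1-0-00 ←essential
  m56: 11-000,11100-
  m57: -11001,1-1001,11100-
  m62: 1-1110 ←essential
Essential: -01110, -11001, 0-0111, 00-000, 011010, 1-0-00, 1-1110, 101-01, 101-10, 110011
Petrick residual → 11-000
Min cover (11 terms): b'cdef' + bcd'e'f + a'c'def + a'b'd'e'f' + a'bcd'ef' + ac'e'f' + acdef' + ab'ce'f + ab'cef' + abd'e'f' + abc'd'ef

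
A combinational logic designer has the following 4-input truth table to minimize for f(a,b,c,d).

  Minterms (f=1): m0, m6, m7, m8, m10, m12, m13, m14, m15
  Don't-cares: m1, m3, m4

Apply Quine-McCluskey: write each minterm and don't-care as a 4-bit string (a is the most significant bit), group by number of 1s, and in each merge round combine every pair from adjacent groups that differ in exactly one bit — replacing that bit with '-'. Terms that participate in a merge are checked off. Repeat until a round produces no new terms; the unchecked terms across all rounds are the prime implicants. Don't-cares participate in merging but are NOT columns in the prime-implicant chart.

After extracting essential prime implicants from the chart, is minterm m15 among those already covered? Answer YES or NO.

YES

size-2^0 implicants → 0000(✓)  0001(✓)  0011(✓)  0100(✓)  0110(✓)  0111(✓)  1000(✓)  1010(✓)  1100(✓)  1101(✓)  1110(✓)  1111(✓)
size-2^1 implicants → -000(✓)  -100(✓)  -110(✓)  -111(✓)  0-00(✓)  0-11  00-1  000-  01-0(✓)  011-(✓)  1-00(✓)  1-10(✓)  10-0(✓)  11-0(✓)  11-1(✓)  110-(✓)  111-(✓)
size-2^2 implicants → --00  -1-0  -11-  1--0  11--
Unchecked terms (primes): --00, -1-0, -11-, 0-11, 00-1, 000-, 1--0, 11--
Minterm coverage:
  m0 ⊆ --00,000-
  m6 ⊆ -1-0,-11-
  m7 ⊆ -11-,0-11
  m8 ⊆ --00,1--0
  m10 ⊆ 1--0 [E]
  m12 ⊆ --00,-1-0,1--0,11--
  m13 ⊆ 11-- [E]
  m14 ⊆ -1-0,-11-,1--0,11--
  m15 ⊆ -11-,11--
E = {1--0, 11--}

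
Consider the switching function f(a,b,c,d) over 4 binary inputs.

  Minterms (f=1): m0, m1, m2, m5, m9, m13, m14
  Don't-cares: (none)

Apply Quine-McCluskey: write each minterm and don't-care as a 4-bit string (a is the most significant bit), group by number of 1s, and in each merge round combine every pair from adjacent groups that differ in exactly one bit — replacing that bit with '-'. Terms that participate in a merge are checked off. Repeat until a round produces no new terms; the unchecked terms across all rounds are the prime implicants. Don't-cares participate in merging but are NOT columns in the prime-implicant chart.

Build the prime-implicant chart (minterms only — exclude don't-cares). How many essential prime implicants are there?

size-2^0 implicants → 0000(✓)  0001(✓)  0010(✓)  0101(✓)  1001(✓)  1101(✓)  1110
size-2^1 implicants → -001(✓)  -101(✓)  0-01(✓)  00-0  000-  1-01(✓)
size-2^2 implicants → --01
Unchecked terms (primes): --01, 00-0, 000-, 1110
Minterm coverage:
  m0 ⊆ 00-0,000-
  m1 ⊆ --01,000-
  m2 ⊆ 00-0 [E]
  m5 ⊆ --01 [E]
  m9 ⊆ --01 [E]
  m13 ⊆ --01 [E]
  m14 ⊆ 1110 [E]
E = {--01, 00-0, 1110}

3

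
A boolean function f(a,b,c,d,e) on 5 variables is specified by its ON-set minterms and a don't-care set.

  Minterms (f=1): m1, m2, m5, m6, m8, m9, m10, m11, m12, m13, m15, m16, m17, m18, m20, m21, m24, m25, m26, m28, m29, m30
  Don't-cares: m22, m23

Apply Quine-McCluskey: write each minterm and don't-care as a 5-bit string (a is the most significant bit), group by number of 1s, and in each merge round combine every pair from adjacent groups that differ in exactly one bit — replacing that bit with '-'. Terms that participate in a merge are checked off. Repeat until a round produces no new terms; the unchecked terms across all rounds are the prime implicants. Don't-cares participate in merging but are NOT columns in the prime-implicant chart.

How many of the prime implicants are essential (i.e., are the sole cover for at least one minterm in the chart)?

5

[col 0] 00001*, 00010*, 00101*, 00110*, 01000*, 01001*, 01010*, 01011*, 01100*, 01101*, 01111*, 10000*, 10001*, 10010*, 10100*, 10101*, 10110*, 10111*, 11000*, 11001*, 11010*, 11100*, 11101*, 11110*
[col 1] -0001*, -0010*, -0101*, -0110*, -1000*, -1001*, -1010*, -1100*, -1101*, 0-001*, 0-010*, 0-101*, 00-01*, 00-10*, 01-00*, 01-01*, 01-11*, 010-0*, 010-1*, 0100-*, 0101-*, 011-1*, 0110-*, 1-000*, 1-001*, 1-010*, 1-100*, 1-101*, 1-110*, 10-00*, 10-01*, 10-10*, 100-0*, 1000-*, 101-0*, 101-1*, 1010-*, 1011-*, 11-00*, 11-01*, 11-10*, 110-0*, 1100-*, 111-0*, 1110-*
[col 2] --001*, --010, --101*, -0-01*, -0-10, -1-00*, -1-01*, -10-0, -100-*, -110-*, 0--01*, 01--1, 01-0-*, 010--, 1--00*, 1--01*, 1--10*, 1-0-0*, 1-00-*, 1-1-0*, 1-10-*, 10--0*, 10-0-*, 101--, 11--0*, 11-0-*
[col 3] ---01, -1-0-, 1---0, 1--0-
Prime implicants: ---01, --010, -0-10, -1-0-, -10-0, 01--1, 010--, 1---0, 1--0-, 101--
PI chart (minterm → PIs covering it):
  1 | ---01  (sole → essential)
  2 | --010,-0-10
  5 | ---01  (sole → essential)
  6 | -0-10  (sole → essential)
  8 | -1-0-,-10-0,010--
  9 | ---01,-1-0-,01--1,010--
  10 | --010,-10-0,010--
  11 | 01--1,010--
  12 | -1-0-  (sole → essential)
  13 | ---01,-1-0-,01--1
  15 | 01--1  (sole → essential)
  16 | 1---0,1--0-
  17 | ---01,1--0-
  18 | --010,-0-10,1---0
  20 | 1---0,1--0-,101--
  21 | ---01,1--0-,101--
  24 | -1-0-,-10-0,1---0,1--0-
  25 | ---01,-1-0-,1--0-
  26 | --010,-10-0,1---0
  28 | -1-0-,1---0,1--0-
  29 | ---01,-1-0-,1--0-
  30 | 1---0  (sole → essential)
Essential prime implicants: ---01, -0-10, -1-0-, 01--1, 1---0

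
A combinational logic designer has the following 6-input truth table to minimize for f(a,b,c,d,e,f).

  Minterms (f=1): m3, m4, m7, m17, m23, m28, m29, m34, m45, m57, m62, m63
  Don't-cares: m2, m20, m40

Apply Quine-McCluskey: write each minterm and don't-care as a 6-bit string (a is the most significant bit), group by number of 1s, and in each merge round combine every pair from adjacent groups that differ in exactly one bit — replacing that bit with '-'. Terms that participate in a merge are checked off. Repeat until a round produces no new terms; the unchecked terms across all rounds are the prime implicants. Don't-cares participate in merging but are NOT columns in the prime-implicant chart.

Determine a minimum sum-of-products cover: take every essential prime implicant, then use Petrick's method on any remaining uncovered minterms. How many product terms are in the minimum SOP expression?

[col 0] 000010*, 000011*, 000100*, 000111*, 010001, 010100*, 010111*, 011100*, 011101*, 100010*, 101000, 101101, 111001, 111110*, 111111*
[col 1] -00010, 0-0100, 0-0111, 000-11, 00001-, 01-100, 01110-, 11111-
Prime implicants: -00010, 0-0100, 0-0111, 000-11, 00001-, 01-100, 010001, 01110-, 101000, 101101, 111001, 11111-
PI chart (minterm → PIs covering it):
  3 | 000-11,00001-
  4 | 0-0100  (sole → essential)
  7 | 0-0111,000-11
  17 | 010001  (sole → essential)
  23 | 0-0111  (sole → essential)
  28 | 01-100,01110-
  29 | 01110-  (sole → essential)
  34 | -00010  (sole → essential)
  45 | 101101  (sole → essential)
  57 | 111001  (sole → essential)
  62 | 11111-  (sole → essential)
  63 | 11111-  (sole → essential)
Essential prime implicants: -00010, 0-0100, 0-0111, 010001, 01110-, 101101, 111001, 11111-
Petrick residual → 000-11
Minimum SOP uses 9 PIs: b'c'd'ef' + a'c'de'f' + a'c'def + a'b'c'ef + a'bc'd'e'f + a'bcde' + ab'cde'f + abcd'e'f + abcde

9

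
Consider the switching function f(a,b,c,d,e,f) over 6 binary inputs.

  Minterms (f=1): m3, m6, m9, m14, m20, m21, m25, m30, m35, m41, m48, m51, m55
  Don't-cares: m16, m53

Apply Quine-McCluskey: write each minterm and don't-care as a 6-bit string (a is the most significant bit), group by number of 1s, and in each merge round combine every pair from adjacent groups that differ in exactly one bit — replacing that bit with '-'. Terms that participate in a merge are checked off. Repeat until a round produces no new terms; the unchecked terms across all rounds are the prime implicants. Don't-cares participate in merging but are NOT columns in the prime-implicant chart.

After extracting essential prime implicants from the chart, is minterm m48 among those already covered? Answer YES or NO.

size-2^0 implicants → 000011(✓)  000110(✓)  001001(✓)  001110(✓)  010000(✓)  010100(✓)  010101(✓)  011001(✓)  011110(✓)  100011(✓)  101001(✓)  110000(✓)  110011(✓)  110101(✓)  110111(✓)
size-2^1 implicants → -00011  -01001  -10000  -10101  0-1001  0-1110  00-110  010-00  01010-  1-0011  110-11  1101-1
Unchecked terms (primes): -00011, -01001, -10000, -10101, 0-1001, 0-1110, 00-110, 010-00, 01010-, 1-0011, 110-11, 1101-1
Minterm coverage:
  m3 ⊆ -00011 [E]
  m6 ⊆ 00-110 [E]
  m9 ⊆ -01001,0-1001
  m14 ⊆ 0-1110,00-110
  m20 ⊆ 010-00,01010-
  m21 ⊆ -10101,01010-
  m25 ⊆ 0-1001 [E]
  m30 ⊆ 0-1110 [E]
  m35 ⊆ -00011,1-0011
  m41 ⊆ -01001 [E]
  m48 ⊆ -10000 [E]
  m51 ⊆ 1-0011,110-11
  m55 ⊆ 110-11,1101-1
E = {-00011, -01001, -10000, 0-1001, 0-1110, 00-110}

YES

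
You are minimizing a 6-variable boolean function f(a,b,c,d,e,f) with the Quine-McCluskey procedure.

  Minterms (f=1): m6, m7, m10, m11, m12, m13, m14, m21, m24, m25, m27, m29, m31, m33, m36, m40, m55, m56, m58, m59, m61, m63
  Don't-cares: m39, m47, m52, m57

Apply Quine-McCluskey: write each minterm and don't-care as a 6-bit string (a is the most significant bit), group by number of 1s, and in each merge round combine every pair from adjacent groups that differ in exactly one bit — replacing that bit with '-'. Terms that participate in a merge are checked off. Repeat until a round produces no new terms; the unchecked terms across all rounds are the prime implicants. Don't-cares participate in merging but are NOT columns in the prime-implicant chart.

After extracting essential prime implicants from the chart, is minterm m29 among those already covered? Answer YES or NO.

YES

size-2^0 implicants → 000110(✓)  000111(✓)  001010(✓)  001011(✓)  001100(✓)  001101(✓)  001110(✓)  010101(✓)  011000(✓)  011001(✓)  011011(✓)  011101(✓)  011111(✓)  100001  100100(✓)  100111(✓)  101000(✓)  101111(✓)  110100(✓)  110111(✓)  111000(✓)  111001(✓)  111010(✓)  111011(✓)  111101(✓)  111111(✓)
size-2^1 implicants → -00111  -11000(✓)  -11001(✓)  -11011(✓)  -11101(✓)  -11111(✓)  0-1011  0-1101  00-110  00011-  001-10  00101-  0011-0  00110-  01-101  011-01(✓)  011-11(✓)  0110-1(✓)  01100-(✓)  0111-1(✓)  1-0100  1-0111(✓)  1-1000  1-1111(✓)  10-111(✓)  11-111(✓)  111-01(✓)  111-11(✓)  1110-0(✓)  1110-1(✓)  11100-(✓)  11101-(✓)  1111-1(✓)
size-2^2 implicants → -11-01(✓)  -11-11(✓)  -110-1(✓)  -1100-  -111-1(✓)  011--1(✓)  1--111  111--1(✓)  1110--
size-2^3 implicants → -11--1
Unchecked terms (primes): -00111, -11--1, -1100-, 0-1011, 0-1101, 00-110, 00011-, 001-10, 00101-, 0011-0, 00110-, 01-101, 1--111, 1-0100, 1-1000, 100001, 1110--
Minterm coverage:
  m6 ⊆ 00-110,00011-
  m7 ⊆ -00111,00011-
  m10 ⊆ 001-10,00101-
  m11 ⊆ 0-1011,00101-
  m12 ⊆ 0011-0,00110-
  m13 ⊆ 0-1101,00110-
  m14 ⊆ 00-110,001-10,0011-0
  m21 ⊆ 01-101 [E]
  m24 ⊆ -1100- [E]
  m25 ⊆ -11--1,-1100-
  m27 ⊆ -11--1,0-1011
  m29 ⊆ -11--1,0-1101,01-101
  m31 ⊆ -11--1 [E]
  m33 ⊆ 100001 [E]
  m36 ⊆ 1-0100 [E]
  m40 ⊆ 1-1000 [E]
  m55 ⊆ 1--111 [E]
  m56 ⊆ -1100-,1-1000,1110--
  m58 ⊆ 1110-- [E]
  m59 ⊆ -11--1,1110--
  m61 ⊆ -11--1 [E]
  m63 ⊆ -11--1,1--111
E = {-11--1, -1100-, 01-101, 1--111, 1-0100, 1-1000, 100001, 1110--}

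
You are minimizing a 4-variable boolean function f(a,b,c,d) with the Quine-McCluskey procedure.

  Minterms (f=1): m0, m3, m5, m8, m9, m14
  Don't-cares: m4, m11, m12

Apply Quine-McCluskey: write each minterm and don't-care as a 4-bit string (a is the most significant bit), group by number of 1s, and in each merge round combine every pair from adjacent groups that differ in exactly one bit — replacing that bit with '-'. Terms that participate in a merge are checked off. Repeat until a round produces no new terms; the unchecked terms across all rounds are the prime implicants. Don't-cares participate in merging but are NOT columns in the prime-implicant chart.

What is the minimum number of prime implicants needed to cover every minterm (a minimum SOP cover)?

5

size-2^0 implicants → 0000(✓)  0011(✓)  0100(✓)  0101(✓)  1000(✓)  1001(✓)  1011(✓)  1100(✓)  1110(✓)
size-2^1 implicants → -000(✓)  -011  -100(✓)  0-00(✓)  010-  1-00(✓)  10-1  100-  11-0
size-2^2 implicants → --00
Unchecked terms (primes): --00, -011, 010-, 10-1, 100-, 11-0
Minterm coverage:
  m0 ⊆ --00 [E]
  m3 ⊆ -011 [E]
  m5 ⊆ 010- [E]
  m8 ⊆ --00,100-
  m9 ⊆ 10-1,100-
  m14 ⊆ 11-0 [E]
E = {--00, -011, 010-, 11-0}
Petrick residual → 10-1
Cover = c'd' + b'cd + a'bc' + ab'd + abd'  |cover|=5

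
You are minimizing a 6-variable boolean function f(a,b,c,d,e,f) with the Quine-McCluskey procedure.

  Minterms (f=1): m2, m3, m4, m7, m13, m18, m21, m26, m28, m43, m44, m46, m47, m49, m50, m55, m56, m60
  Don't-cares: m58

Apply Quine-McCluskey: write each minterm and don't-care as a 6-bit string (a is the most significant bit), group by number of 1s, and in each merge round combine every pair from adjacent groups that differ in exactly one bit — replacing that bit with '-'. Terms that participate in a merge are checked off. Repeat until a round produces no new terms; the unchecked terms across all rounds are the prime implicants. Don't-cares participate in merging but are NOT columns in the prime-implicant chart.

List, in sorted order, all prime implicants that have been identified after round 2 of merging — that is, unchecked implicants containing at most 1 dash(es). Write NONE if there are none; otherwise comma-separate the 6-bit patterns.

-11100, 0-0010, 000-11, 00001-, 000100, 001101, 010101, 1-1100, 101-11, 1011-0, 10111-, 110001, 110111, 111-00, 1110-0

[col 0] 000010*, 000011*, 000100, 000111*, 001101, 010010*, 010101, 011010*, 011100*, 101011*, 101100*, 101110*, 101111*, 110001, 110010*, 110111, 111000*, 111010*, 111100*
[col 1] -10010*, -11010*, -11100, 0-0010, 000-11, 00001-, 01-010*, 1-1100, 101-11, 1011-0, 10111-, 11-010*, 111-00, 1110-0
[col 2] -1-010
Prime implicants: -1-010, -11100, 0-0010, 000-11, 00001-, 000100, 001101, 010101, 1-1100, 101-11, 1011-0, 10111-, 110001, 110111, 111-00, 1110-0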